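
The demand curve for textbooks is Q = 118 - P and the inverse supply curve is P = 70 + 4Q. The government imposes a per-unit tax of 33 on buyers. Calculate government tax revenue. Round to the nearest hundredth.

99.00

Rewriting demand in inverse form: P = 118 - Q.
Without the tax, 118 - Q = 70 + 4Q so Q* = 9.6 and P* = 108.4.
A tax on buyers shifts demand down by 33: (118 - 33) - Q = 70 + 4Q, so Q_t = 3. Buyers pay P_b = 115; sellers receive P_s = P_b - 33 = 82.
Revenue is the tax times quantity traded: 33 x 3 = 99.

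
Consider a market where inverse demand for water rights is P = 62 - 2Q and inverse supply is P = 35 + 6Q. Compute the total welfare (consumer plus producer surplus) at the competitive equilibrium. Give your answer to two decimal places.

45.56

Set 62 - 2Q = 35 + 6Q, which gives 27 = 8Q, so Q* = 3.375 and P* = 62 - 2(3.375) = 55.25.
Total surplus is the full triangle between the curves from 0 to Q*: (1/2)(3.375)(62 - 35) = 45.5625.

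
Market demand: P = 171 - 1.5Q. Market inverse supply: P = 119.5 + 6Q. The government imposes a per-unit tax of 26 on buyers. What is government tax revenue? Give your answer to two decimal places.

Pre-tax equilibrium: 171 - 1.5Q = 119.5 + 6Q gives Q* = 6.8667, P* = 160.7.
A tax on buyers shifts demand down by 26: (171 - 26) - 1.5Q = 119.5 + 6Q, so Q_t = 3.4. Buyers pay P_b = 165.9; sellers receive P_s = P_b - 26 = 139.9.
Tax revenue = t x Q_t = 26 x 3.4 = 88.4.

88.40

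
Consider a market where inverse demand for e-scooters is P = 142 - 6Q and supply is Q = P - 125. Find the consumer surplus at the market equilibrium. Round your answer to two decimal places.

Rewriting supply in inverse form: P = 125 + Q.
Equilibrium: 142 - 6Q = 125 + Q, so Q* = 2.4286 and P* = 127.4286.
Consumer surplus is the triangle under demand above P*: (1/2)(2.4286)(142 - 127.4286) = (1/2)(2.4286)(14.5714) = 17.6939.

17.69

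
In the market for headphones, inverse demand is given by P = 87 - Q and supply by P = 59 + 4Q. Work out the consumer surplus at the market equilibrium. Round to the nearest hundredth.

Setting demand equal to supply, 28 = 5Q, so Q* = 5.6 and P* = 81.4.
CS is the area between the demand curve and P* from 0 to Q*: (1/2)(5.6)(5.6) = 15.68.

15.68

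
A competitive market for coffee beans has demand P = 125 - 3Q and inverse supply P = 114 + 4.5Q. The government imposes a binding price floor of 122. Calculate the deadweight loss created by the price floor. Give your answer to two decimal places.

0.82

Without the control, 125 - 3Q = 114 + 4.5Q so Q* = 1.4667 and P* = 120.6.
At P = 122, buyers demand (125 - 122)/3 = 1 while sellers would supply more, so the quantity traded is 1 at price 122.
At Q = 1 the demand price is 122 and the supply price is 118.5. Deadweight loss is the triangle between the curves from 1 to 1.4667: (1/2)(122 - 118.5)(1.4667 - 1) = 0.8167.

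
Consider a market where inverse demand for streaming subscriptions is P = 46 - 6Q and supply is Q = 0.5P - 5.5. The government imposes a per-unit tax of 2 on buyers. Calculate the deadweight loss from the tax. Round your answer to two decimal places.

Rewriting supply in inverse form: P = 11 + 2Q.
Pre-tax equilibrium: 46 - 6Q = 11 + 2Q gives Q* = 4.375, P* = 19.75.
A tax on buyers shifts demand down by 2: (46 - 2) - 6Q = 11 + 2Q, so Q_t = 4.125. Buyers pay P_b = 21.25; sellers receive P_s = P_b - 2 = 19.25.
Deadweight loss is the triangle between the curves from Q_t to Q*: (1/2)(4.375 - 4.125)(2) = 0.25.

0.25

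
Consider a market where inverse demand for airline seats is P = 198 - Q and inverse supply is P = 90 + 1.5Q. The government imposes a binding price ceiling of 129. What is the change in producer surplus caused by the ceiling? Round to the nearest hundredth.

-892.68

Without the control, 198 - Q = 90 + 1.5Q so Q* = 43.2 and P* = 154.8.
At the ceiling price 129, quantity supplied is (129 - 90)/1.5 = 26; supply is the short side, so Q = 26 trades at P = 129.
PS goes from (1/2)(43.2)(64.8) = 1399.68 to 507 (computed as (129 - 90)(26) - (1/2)(1.5)(26)^2), a change of -892.68.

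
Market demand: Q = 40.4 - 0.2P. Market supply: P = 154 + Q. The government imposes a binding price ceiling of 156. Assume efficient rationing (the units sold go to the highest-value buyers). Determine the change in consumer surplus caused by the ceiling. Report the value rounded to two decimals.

Rewriting demand in inverse form: P = 202 - 5Q.
Free-market equilibrium: 202 - 5Q = 154 + Q gives Q* = 8, P* = 162.
At P = 156, sellers supply (156 - 154)/1 = 2 while buyers want more, so the quantity traded is 2 at price 156.
CS goes from (1/2)(8)(40) = 160 to 82 (computed as (202 - 156)(2) - (1/2)(5)(2)^2), a change of -78.

-78.00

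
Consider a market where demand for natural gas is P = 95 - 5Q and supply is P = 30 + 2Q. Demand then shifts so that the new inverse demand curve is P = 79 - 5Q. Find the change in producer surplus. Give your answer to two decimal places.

Initial equilibrium: Q_0 = 9.2857, P_0 = 48.5714; CS_0 = (1/2)(9.2857)(46.4286) = 215.5612, PS_0 = (1/2)(9.2857)(18.5714) = 86.2245.
New equilibrium: 79 - 5Q = 30 + 2Q gives Q_1 = 7, P_1 = 44; CS_1 = 122.5, PS_1 = 49.
Change in producer surplus = 49 - 86.2245 = -37.2245.

-37.22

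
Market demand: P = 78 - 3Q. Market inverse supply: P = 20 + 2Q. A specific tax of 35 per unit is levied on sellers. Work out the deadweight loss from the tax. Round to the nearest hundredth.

122.50

Without the tax, 78 - 3Q = 20 + 2Q so Q* = 11.6 and P* = 43.2.
A tax on sellers shifts supply up by 35: 78 - 3Q = 20 + 2Q + 35, so Q_t = 4.6. Buyers pay P_b = 64.2; sellers receive P_s = P_b - 35 = 29.2.
The welfare triangle lost has base Q* - Q_t = 7 and height t = 35, so DWL = (1/2)(7)(35) = 122.5.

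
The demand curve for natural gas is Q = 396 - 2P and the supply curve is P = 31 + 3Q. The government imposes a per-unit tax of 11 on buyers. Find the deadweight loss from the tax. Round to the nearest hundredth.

Rewriting demand in inverse form: P = 198 - 0.5Q.
Pre-tax equilibrium: 198 - 0.5Q = 31 + 3Q gives Q* = 47.7143, P* = 174.1429.
A tax on buyers shifts demand down by 11: (198 - 11) - 0.5Q = 31 + 3Q, so Q_t = 44.5714. Buyers pay P_b = 175.7143; sellers receive P_s = P_b - 11 = 164.7143.
Deadweight loss is the triangle between the curves from Q_t to Q*: (1/2)(47.7143 - 44.5714)(11) = 17.2857.

17.29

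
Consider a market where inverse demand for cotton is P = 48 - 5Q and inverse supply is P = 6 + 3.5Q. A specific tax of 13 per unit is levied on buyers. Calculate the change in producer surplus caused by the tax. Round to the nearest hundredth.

-22.36

Pre-tax equilibrium: 48 - 5Q = 6 + 3.5Q gives Q* = 4.9412, P* = 23.2941.
With the tax, buyers' net willingness to pay falls by 13: (48 - 13) - 5Q = 6 + 3.5Q, so Q_t = 3.4118. Buyers pay P_b = 30.9412; sellers receive P_s = P_b - 13 = 17.9412.
PS falls from (1/2)(4.9412)(17.2941) = 42.7266 to (1/2)(3.4118)(11.9412) = 20.3702, a change of -22.3564.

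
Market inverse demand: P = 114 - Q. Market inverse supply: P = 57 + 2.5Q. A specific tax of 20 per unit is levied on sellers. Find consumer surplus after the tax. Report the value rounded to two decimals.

Without the tax, 114 - Q = 57 + 2.5Q so Q* = 16.2857 and P* = 97.7143.
A tax on sellers shifts supply up by 20: 114 - Q = 57 + 2.5Q + 20, so Q_t = 10.5714. Buyers pay P_b = 103.4286; sellers receive P_s = P_b - 20 = 83.4286.
CS = (1/2)(Q_t)(114 - P_b) = (1/2)(10.5714)(10.5714) = 55.8776.

55.88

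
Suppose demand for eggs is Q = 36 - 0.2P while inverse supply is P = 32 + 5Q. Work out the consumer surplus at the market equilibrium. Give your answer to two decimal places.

Rewriting demand in inverse form: P = 180 - 5Q.
Equilibrium: 180 - 5Q = 32 + 5Q, so Q* = 14.8 and P* = 106.
The demand choke price is 180, so CS = (1/2)(Q*)(180 - P*) = (1/2)(14.8)(74) = 547.6.

547.60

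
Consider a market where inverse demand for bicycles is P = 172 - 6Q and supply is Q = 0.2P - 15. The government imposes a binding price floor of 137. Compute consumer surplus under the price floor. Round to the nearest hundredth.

102.08

Rewriting supply in inverse form: P = 75 + 5Q.
Without the control, 172 - 6Q = 75 + 5Q so Q* = 8.8182 and P* = 119.0909.
At P = 137, buyers demand (172 - 137)/6 = 5.8333 while sellers would supply more, so the quantity traded is 5.8333 at price 137.
CS is the triangle under demand above 137: (1/2)(5.8333)(172 - 137) = 102.0833.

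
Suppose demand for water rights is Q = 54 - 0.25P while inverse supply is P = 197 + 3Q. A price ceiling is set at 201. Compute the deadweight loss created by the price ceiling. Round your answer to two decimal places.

6.67

Rewriting demand in inverse form: P = 216 - 4Q.
Free-market equilibrium: 216 - 4Q = 197 + 3Q gives Q* = 2.7143, P* = 205.1429.
At the ceiling price 201, quantity supplied is (201 - 197)/3 = 1.3333; supply is the short side, so Q = 1.3333 trades at P = 201.
At Q = 1.3333 the demand price is 210.6667 and the supply price is 201. Deadweight loss is the triangle between the curves from 1.3333 to 2.7143: (1/2)(210.6667 - 201)(2.7143 - 1.3333) = 6.6746.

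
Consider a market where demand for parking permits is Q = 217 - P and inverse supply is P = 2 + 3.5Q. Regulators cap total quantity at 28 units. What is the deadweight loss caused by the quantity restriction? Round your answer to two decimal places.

880.11

Rewriting demand in inverse form: P = 217 - Q.
Unrestricted equilibrium: Q* = (217 - 2)/(1 + 3.5) = 47.7778.
At Q = 28 the demand price is 217 - (28) = 189 and the supply price is 2 + 3.5(28) = 100.
DWL = (1/2)(gap between curves at 28) x (Q* - 28) = (1/2)(89)(19.7778) = 880.1111.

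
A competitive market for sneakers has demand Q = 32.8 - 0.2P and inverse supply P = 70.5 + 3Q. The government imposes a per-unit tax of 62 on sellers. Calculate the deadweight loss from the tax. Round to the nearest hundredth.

240.25

Rewriting demand in inverse form: P = 164 - 5Q.
Without the tax, 164 - 5Q = 70.5 + 3Q so Q* = 11.6875 and P* = 105.5625.
A tax on sellers shifts supply up by 62: 164 - 5Q = 70.5 + 3Q + 62, so Q_t = 3.9375. Buyers pay P_b = 144.3125; sellers receive P_s = P_b - 62 = 82.3125.
The welfare triangle lost has base Q* - Q_t = 7.75 and height t = 62, so DWL = (1/2)(7.75)(62) = 240.25.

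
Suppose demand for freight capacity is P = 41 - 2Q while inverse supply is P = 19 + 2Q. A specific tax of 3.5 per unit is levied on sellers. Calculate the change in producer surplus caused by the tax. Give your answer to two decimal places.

Pre-tax equilibrium: 41 - 2Q = 19 + 2Q gives Q* = 5.5, P* = 30.
A tax on sellers shifts supply up by 3.5: 41 - 2Q = 19 + 2Q + 3.5, so Q_t = 4.625. Buyers pay P_b = 31.75; sellers receive P_s = P_b - 3.5 = 28.25.
PS falls from (1/2)(5.5)(11) = 30.25 to (1/2)(4.625)(9.25) = 21.3906, a change of -8.8594.

-8.86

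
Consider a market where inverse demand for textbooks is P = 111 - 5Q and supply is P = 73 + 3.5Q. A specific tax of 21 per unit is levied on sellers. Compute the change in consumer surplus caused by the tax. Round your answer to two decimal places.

-39.97

Without the tax, 111 - 5Q = 73 + 3.5Q so Q* = 4.4706 and P* = 88.6471.
A tax on sellers shifts supply up by 21: 111 - 5Q = 73 + 3.5Q + 21, so Q_t = 2. Buyers pay P_b = 101; sellers receive P_s = P_b - 21 = 80.
Consumers lose the trapezoid between P* and P_b out to Q_t plus the triangle from Q_t to Q*: change in CS = 10 - 49.9654 = -39.9654.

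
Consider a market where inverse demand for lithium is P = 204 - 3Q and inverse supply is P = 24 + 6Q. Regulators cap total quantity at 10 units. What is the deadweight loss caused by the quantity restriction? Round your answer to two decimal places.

450.00

Unrestricted equilibrium: Q* = (204 - 24)/(3 + 6) = 20.
At Q = 10 the demand price is 204 - 3(10) = 174 and the supply price is 24 + 6(10) = 84.
Deadweight loss is the triangle between the curves from 10 to 20: (1/2)(174 - 84)(20 - 10) = 450.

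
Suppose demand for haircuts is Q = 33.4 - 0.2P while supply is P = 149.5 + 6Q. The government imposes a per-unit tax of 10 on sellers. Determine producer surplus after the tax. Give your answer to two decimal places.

Rewriting demand in inverse form: P = 167 - 5Q.
Without the tax, 167 - 5Q = 149.5 + 6Q so Q* = 1.5909 and P* = 159.0455.
A tax on sellers shifts supply up by 10: 167 - 5Q = 149.5 + 6Q + 10, so Q_t = 0.6818. Buyers pay P_b = 163.5909; sellers receive P_s = P_b - 10 = 153.5909.
PS = (1/2)(Q_t)(P_s - 149.5) = (1/2)(0.6818)(4.0909) = 1.3946.

1.39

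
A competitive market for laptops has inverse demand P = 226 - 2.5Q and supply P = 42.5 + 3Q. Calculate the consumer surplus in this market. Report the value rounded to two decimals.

Setting demand equal to supply, 183.5 = 5.5Q, so Q* = 33.3636 and P* = 142.5909.
CS is the area between the demand curve and P* from 0 to Q*: (1/2)(33.3636)(83.4091) = 1391.4153.

1391.42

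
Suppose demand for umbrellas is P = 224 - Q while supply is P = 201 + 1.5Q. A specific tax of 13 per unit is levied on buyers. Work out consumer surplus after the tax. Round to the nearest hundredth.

8.00

Pre-tax equilibrium: 224 - Q = 201 + 1.5Q gives Q* = 9.2, P* = 214.8.
With the tax, buyers' net willingness to pay falls by 13: (224 - 13) - Q = 201 + 1.5Q, so Q_t = 4. Buyers pay P_b = 220; sellers receive P_s = P_b - 13 = 207.
CS = (1/2)(Q_t)(224 - P_b) = (1/2)(4)(4) = 8.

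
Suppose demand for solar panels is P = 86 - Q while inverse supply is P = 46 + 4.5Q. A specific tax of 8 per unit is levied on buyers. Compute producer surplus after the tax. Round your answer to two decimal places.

Pre-tax equilibrium: 86 - Q = 46 + 4.5Q gives Q* = 7.2727, P* = 78.7273.
A tax on buyers shifts demand down by 8: (86 - 8) - Q = 46 + 4.5Q, so Q_t = 5.8182. Buyers pay P_b = 80.1818; sellers receive P_s = P_b - 8 = 72.1818.
Producer surplus is the triangle above supply below P_s: (1/2)(5.8182)(72.1818 - 46) = 76.1653.

76.17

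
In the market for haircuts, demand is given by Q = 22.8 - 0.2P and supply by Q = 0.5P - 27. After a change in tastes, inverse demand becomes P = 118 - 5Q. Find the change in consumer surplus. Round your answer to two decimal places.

Rewriting demand in inverse form: P = 114 - 5Q.
Rewriting supply in inverse form: P = 54 + 2Q.
Initial equilibrium: Q_0 = 8.5714, P_0 = 71.1429; CS_0 = (1/2)(8.5714)(42.8571) = 183.6735, PS_0 = (1/2)(8.5714)(17.1429) = 73.4694.
New equilibrium: 118 - 5Q = 54 + 2Q gives Q_1 = 9.1429, P_1 = 72.2857; CS_1 = 208.9796, PS_1 = 83.5918.
Change in consumer surplus = 208.9796 - 183.6735 = 25.3061.

25.31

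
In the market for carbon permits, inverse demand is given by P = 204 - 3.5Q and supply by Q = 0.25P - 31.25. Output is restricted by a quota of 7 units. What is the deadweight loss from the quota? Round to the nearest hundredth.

46.82

Rewriting supply in inverse form: P = 125 + 4Q.
Unrestricted equilibrium: Q* = (204 - 125)/(3.5 + 4) = 10.5333.
At Q = 7 the demand price is 204 - 3.5(7) = 179.5 and the supply price is 125 + 4(7) = 153.
Deadweight loss is the triangle between the curves from 7 to 10.5333: (1/2)(179.5 - 153)(10.5333 - 7) = 46.8167.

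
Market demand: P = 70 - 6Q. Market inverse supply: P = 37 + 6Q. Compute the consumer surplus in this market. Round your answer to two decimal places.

22.69

Set 70 - 6Q = 37 + 6Q, which gives 33 = 12Q, so Q* = 2.75 and P* = 70 - 6(2.75) = 53.5.
Consumer surplus is the triangle under demand above P*: (1/2)(2.75)(70 - 53.5) = (1/2)(2.75)(16.5) = 22.6875.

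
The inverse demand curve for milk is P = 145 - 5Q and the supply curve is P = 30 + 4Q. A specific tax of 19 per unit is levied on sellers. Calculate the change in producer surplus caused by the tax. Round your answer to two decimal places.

Without the tax, 145 - 5Q = 30 + 4Q so Q* = 12.7778 and P* = 81.1111.
With the tax, sellers need 19 more per unit: 145 - 5Q = 30 + 4Q + 19, so Q_t = 10.6667. Buyers pay P_b = 91.6667; sellers receive P_s = P_b - 19 = 72.6667.
PS falls from (1/2)(12.7778)(51.1111) = 326.5432 to (1/2)(10.6667)(42.6667) = 227.5556, a change of -98.9877.

-98.99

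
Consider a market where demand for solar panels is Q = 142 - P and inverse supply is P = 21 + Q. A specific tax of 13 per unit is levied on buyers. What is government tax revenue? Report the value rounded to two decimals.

Rewriting demand in inverse form: P = 142 - Q.
Pre-tax equilibrium: 142 - Q = 21 + Q gives Q* = 60.5, P* = 81.5.
With the tax, buyers' net willingness to pay falls by 13: (142 - 13) - Q = 21 + Q, so Q_t = 54. Buyers pay P_b = 88; sellers receive P_s = P_b - 13 = 75.
Revenue is the tax times quantity traded: 13 x 54 = 702.

702.00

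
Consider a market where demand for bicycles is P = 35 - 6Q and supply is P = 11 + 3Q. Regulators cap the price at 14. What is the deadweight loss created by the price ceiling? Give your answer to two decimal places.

Free-market equilibrium: 35 - 6Q = 11 + 3Q gives Q* = 2.6667, P* = 19.
At the ceiling price 14, quantity supplied is (14 - 11)/3 = 1; supply is the short side, so Q = 1 trades at P = 14.
At Q = 1 the demand price is 29 and the supply price is 14. Deadweight loss is the triangle between the curves from 1 to 2.6667: (1/2)(29 - 14)(2.6667 - 1) = 12.5.

12.50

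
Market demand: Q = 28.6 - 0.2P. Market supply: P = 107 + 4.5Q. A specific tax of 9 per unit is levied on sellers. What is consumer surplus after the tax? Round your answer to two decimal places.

20.19

Rewriting demand in inverse form: P = 143 - 5Q.
Pre-tax equilibrium: 143 - 5Q = 107 + 4.5Q gives Q* = 3.7895, P* = 124.0526.
A tax on sellers shifts supply up by 9: 143 - 5Q = 107 + 4.5Q + 9, so Q_t = 2.8421. Buyers pay P_b = 128.7895; sellers receive P_s = P_b - 9 = 119.7895.
CS = (1/2)(Q_t)(143 - P_b) = (1/2)(2.8421)(14.2105) = 20.1939.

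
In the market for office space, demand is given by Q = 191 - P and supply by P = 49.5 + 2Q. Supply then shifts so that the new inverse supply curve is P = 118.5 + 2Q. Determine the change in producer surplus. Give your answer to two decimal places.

-1640.67

Rewriting demand in inverse form: P = 191 - Q.
Initial equilibrium: Q_0 = 47.1667, P_0 = 143.8333; CS_0 = (1/2)(47.1667)(47.1667) = 1112.3472, PS_0 = (1/2)(47.1667)(94.3333) = 2224.6944.
New equilibrium: 191 - Q = 118.5 + 2Q gives Q_1 = 24.1667, P_1 = 166.8333; CS_1 = 292.0139, PS_1 = 584.0278.
Change in producer surplus = 584.0278 - 2224.6944 = -1640.6667.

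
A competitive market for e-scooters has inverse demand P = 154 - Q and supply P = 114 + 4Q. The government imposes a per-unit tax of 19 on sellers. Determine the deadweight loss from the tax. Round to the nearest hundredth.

36.10

Pre-tax equilibrium: 154 - Q = 114 + 4Q gives Q* = 8, P* = 146.
With the tax, sellers need 19 more per unit: 154 - Q = 114 + 4Q + 19, so Q_t = 4.2. Buyers pay P_b = 149.8; sellers receive P_s = P_b - 19 = 130.8.
The welfare triangle lost has base Q* - Q_t = 3.8 and height t = 19, so DWL = (1/2)(3.8)(19) = 36.1.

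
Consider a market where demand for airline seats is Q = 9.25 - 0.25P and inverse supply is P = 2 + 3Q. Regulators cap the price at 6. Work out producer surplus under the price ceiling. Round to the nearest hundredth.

2.67

Rewriting demand in inverse form: P = 37 - 4Q.
Free-market equilibrium: 37 - 4Q = 2 + 3Q gives Q* = 5, P* = 17.
At the ceiling price 6, quantity supplied is (6 - 2)/3 = 1.3333; supply is the short side, so Q = 1.3333 trades at P = 6.
PS is the triangle above supply below 6: (1/2)(1.3333)(6 - 2) = 2.6667.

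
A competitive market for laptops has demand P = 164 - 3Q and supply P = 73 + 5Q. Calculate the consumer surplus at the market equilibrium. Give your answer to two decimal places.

Equilibrium: 164 - 3Q = 73 + 5Q, so Q* = 11.375 and P* = 129.875.
The demand choke price is 164, so CS = (1/2)(Q*)(164 - P*) = (1/2)(11.375)(34.125) = 194.0859.

194.09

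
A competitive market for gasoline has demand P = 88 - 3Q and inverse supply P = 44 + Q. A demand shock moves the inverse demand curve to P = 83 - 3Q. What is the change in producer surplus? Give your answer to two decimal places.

Initial equilibrium: Q_0 = 11, P_0 = 55; CS_0 = (1/2)(11)(33) = 181.5, PS_0 = (1/2)(11)(11) = 60.5.
New equilibrium: 83 - 3Q = 44 + Q gives Q_1 = 9.75, P_1 = 53.75; CS_1 = 142.5938, PS_1 = 47.5312.
Change in producer surplus = 47.5312 - 60.5 = -12.9688.

-12.97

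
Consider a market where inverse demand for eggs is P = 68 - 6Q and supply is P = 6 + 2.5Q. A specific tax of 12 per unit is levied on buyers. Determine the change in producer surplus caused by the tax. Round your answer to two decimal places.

-23.25

Pre-tax equilibrium: 68 - 6Q = 6 + 2.5Q gives Q* = 7.2941, P* = 24.2353.
With the tax, buyers' net willingness to pay falls by 12: (68 - 12) - 6Q = 6 + 2.5Q, so Q_t = 5.8824. Buyers pay P_b = 32.7059; sellers receive P_s = P_b - 12 = 20.7059.
PS falls from (1/2)(7.2941)(18.2353) = 66.5052 to (1/2)(5.8824)(14.7059) = 43.2526, a change of -23.2526.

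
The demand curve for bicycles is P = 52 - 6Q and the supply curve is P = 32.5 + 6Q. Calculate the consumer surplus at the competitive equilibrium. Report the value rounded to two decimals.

7.92

Set 52 - 6Q = 32.5 + 6Q, which gives 19.5 = 12Q, so Q* = 1.625 and P* = 52 - 6(1.625) = 42.25.
Consumer surplus is the triangle under demand above P*: (1/2)(1.625)(52 - 42.25) = (1/2)(1.625)(9.75) = 7.9219.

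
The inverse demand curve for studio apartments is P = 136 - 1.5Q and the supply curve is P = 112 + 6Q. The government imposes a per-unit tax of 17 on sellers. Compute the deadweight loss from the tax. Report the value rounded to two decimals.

19.27

Pre-tax equilibrium: 136 - 1.5Q = 112 + 6Q gives Q* = 3.2, P* = 131.2.
A tax on sellers shifts supply up by 17: 136 - 1.5Q = 112 + 6Q + 17, so Q_t = 0.9333. Buyers pay P_b = 134.6; sellers receive P_s = P_b - 17 = 117.6.
Deadweight loss is the triangle between the curves from Q_t to Q*: (1/2)(3.2 - 0.9333)(17) = 19.2667.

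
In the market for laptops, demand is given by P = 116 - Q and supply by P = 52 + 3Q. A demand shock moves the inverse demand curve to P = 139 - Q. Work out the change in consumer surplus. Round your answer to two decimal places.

108.53

Initial equilibrium: Q_0 = 16, P_0 = 100; CS_0 = (1/2)(16)(16) = 128, PS_0 = (1/2)(16)(48) = 384.
New equilibrium: 139 - Q = 52 + 3Q gives Q_1 = 21.75, P_1 = 117.25; CS_1 = 236.5312, PS_1 = 709.5938.
Change in consumer surplus = 236.5312 - 128 = 108.5312.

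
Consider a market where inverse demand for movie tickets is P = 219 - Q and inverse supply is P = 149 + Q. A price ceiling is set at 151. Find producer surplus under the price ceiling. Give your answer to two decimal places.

2.00

Free-market equilibrium: 219 - Q = 149 + Q gives Q* = 35, P* = 184.
At the ceiling price 151, quantity supplied is (151 - 149)/1 = 2; supply is the short side, so Q = 2 trades at P = 151.
PS is the triangle above supply below 151: (1/2)(2)(151 - 149) = 2.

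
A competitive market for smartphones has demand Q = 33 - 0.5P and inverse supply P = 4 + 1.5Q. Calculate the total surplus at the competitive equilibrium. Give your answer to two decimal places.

Rewriting demand in inverse form: P = 66 - 2Q.
Equilibrium: 66 - 2Q = 4 + 1.5Q, so Q* = 17.7143 and P* = 30.5714.
CS = (1/2)(17.7143)(35.4286) = 313.7959 and PS = (1/2)(17.7143)(26.5714) = 235.3469, so total surplus = 549.1429.

549.14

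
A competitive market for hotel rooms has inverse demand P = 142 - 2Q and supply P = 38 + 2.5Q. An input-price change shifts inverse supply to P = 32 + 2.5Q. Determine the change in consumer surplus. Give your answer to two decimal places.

63.41

Initial equilibrium: Q_0 = 23.1111, P_0 = 95.7778; CS_0 = (1/2)(23.1111)(46.2222) = 534.1235, PS_0 = (1/2)(23.1111)(57.7778) = 667.6543.
New equilibrium: 142 - 2Q = 32 + 2.5Q gives Q_1 = 24.4444, P_1 = 93.1111; CS_1 = 597.5309, PS_1 = 746.9136.
Change in consumer surplus = 597.5309 - 534.1235 = 63.4074.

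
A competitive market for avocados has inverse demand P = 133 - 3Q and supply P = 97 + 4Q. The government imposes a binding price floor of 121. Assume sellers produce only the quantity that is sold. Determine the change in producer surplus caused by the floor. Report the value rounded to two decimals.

11.10

Free-market equilibrium: 133 - 3Q = 97 + 4Q gives Q* = 5.1429, P* = 117.5714.
At P = 121, buyers demand (133 - 121)/3 = 4 while sellers would supply more, so the quantity traded is 4 at price 121.
PS goes from (1/2)(5.1429)(20.5714) = 52.898 to 64 (computed as (121 - 97)(4) - (1/2)(4)(4)^2), a change of 11.102.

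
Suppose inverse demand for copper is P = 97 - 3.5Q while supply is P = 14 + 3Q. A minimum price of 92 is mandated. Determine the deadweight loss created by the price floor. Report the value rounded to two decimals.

417.98

Free-market equilibrium: 97 - 3.5Q = 14 + 3Q gives Q* = 12.7692, P* = 52.3077.
At P = 92, buyers demand (97 - 92)/3.5 = 1.4286 while sellers would supply more, so the quantity traded is 1.4286 at price 92.
The lost-trades triangle has base Q* - 1.4286 = 11.3407 and height equal to the gap between the curves at Q = 1.4286, which is 92 - 18.2857 = 73.7143. DWL = (1/2)(11.3407)(73.7143) = 417.9843.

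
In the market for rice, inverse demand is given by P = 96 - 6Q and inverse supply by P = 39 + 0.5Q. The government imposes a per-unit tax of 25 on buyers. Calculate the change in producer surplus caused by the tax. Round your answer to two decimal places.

-13.17

Without the tax, 96 - 6Q = 39 + 0.5Q so Q* = 8.7692 and P* = 43.3846.
With the tax, buyers' net willingness to pay falls by 25: (96 - 25) - 6Q = 39 + 0.5Q, so Q_t = 4.9231. Buyers pay P_b = 66.4615; sellers receive P_s = P_b - 25 = 41.4615.
PS falls from (1/2)(8.7692)(4.3846) = 19.2249 to (1/2)(4.9231)(2.4615) = 6.0592, a change of -13.1657.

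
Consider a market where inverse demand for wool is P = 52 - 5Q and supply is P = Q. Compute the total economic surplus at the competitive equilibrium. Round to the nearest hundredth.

Setting demand equal to supply, 52 = 6Q, so Q* = 8.6667 and P* = 8.6667.
CS = (1/2)(8.6667)(43.3333) = 187.7778 and PS = (1/2)(8.6667)(8.6667) = 37.5556, so total surplus = 225.3333.

225.33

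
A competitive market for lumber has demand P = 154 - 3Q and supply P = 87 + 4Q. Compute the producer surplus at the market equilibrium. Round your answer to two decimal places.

Equilibrium: 154 - 3Q = 87 + 4Q, so Q* = 9.5714 and P* = 125.2857.
PS is the area between P* and the supply curve from 0 to Q*: (1/2)(9.5714)(38.2857) = 183.2245.

183.22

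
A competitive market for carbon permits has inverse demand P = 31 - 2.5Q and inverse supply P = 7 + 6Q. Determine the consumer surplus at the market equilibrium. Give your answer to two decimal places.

9.97

Set 31 - 2.5Q = 7 + 6Q, which gives 24 = 8.5Q, so Q* = 2.8235 and P* = 31 - 2.5(2.8235) = 23.9412.
Consumer surplus is the triangle under demand above P*: (1/2)(2.8235)(31 - 23.9412) = (1/2)(2.8235)(7.0588) = 9.9654.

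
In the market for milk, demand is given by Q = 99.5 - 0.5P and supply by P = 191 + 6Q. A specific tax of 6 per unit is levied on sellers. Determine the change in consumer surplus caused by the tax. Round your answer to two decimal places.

-0.94

Rewriting demand in inverse form: P = 199 - 2Q.
Without the tax, 199 - 2Q = 191 + 6Q so Q* = 1 and P* = 197.
A tax on sellers shifts supply up by 6: 199 - 2Q = 191 + 6Q + 6, so Q_t = 0.25. Buyers pay P_b = 198.5; sellers receive P_s = P_b - 6 = 192.5.
CS falls from (1/2)(1)(2) = 1 to (1/2)(0.25)(0.5) = 0.0625, a change of -0.9375.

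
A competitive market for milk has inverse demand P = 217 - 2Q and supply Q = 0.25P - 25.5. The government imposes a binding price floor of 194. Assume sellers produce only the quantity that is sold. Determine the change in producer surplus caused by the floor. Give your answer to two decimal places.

58.78

Rewriting supply in inverse form: P = 102 + 4Q.
Without the control, 217 - 2Q = 102 + 4Q so Q* = 19.1667 and P* = 178.6667.
At P = 194, buyers demand (217 - 194)/2 = 11.5 while sellers would supply more, so the quantity traded is 11.5 at price 194.
PS goes from (1/2)(19.1667)(76.6667) = 734.7222 to 793.5 (computed as (194 - 102)(11.5) - (1/2)(4)(11.5)^2), a change of 58.7778.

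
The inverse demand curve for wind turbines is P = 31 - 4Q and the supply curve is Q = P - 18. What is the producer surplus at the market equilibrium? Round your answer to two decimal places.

3.38

Rewriting supply in inverse form: P = 18 + Q.
Set 31 - 4Q = 18 + Q, which gives 13 = 5Q, so Q* = 2.6 and P* = 31 - 4(2.6) = 20.6.
Producer surplus is the triangle above supply below P*: (1/2)(2.6)(20.6 - 18) = (1/2)(2.6)(2.6) = 3.38.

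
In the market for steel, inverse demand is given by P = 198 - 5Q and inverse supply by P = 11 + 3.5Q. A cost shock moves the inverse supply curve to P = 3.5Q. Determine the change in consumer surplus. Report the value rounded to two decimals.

Initial equilibrium: Q_0 = 22, P_0 = 88; CS_0 = (1/2)(22)(110) = 1210, PS_0 = (1/2)(22)(77) = 847.
New equilibrium: 198 - 5Q = 3.5Q gives Q_1 = 23.2941, P_1 = 81.5294; CS_1 = 1356.5398, PS_1 = 949.5779.
Change in consumer surplus = 1356.5398 - 1210 = 146.5398.

146.54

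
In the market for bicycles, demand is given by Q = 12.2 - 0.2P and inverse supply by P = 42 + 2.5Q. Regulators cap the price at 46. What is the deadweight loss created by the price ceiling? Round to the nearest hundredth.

Rewriting demand in inverse form: P = 61 - 5Q.
Without the control, 61 - 5Q = 42 + 2.5Q so Q* = 2.5333 and P* = 48.3333.
At the ceiling price 46, quantity supplied is (46 - 42)/2.5 = 1.6; supply is the short side, so Q = 1.6 trades at P = 46.
The lost-trades triangle has base Q* - 1.6 = 0.9333 and height equal to the gap between the curves at Q = 1.6, which is 53 - 46 = 7. DWL = (1/2)(0.9333)(7) = 3.2667.

3.27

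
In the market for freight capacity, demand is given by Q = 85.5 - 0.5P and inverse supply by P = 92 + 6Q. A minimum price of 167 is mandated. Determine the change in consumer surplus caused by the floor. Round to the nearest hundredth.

Rewriting demand in inverse form: P = 171 - 2Q.
Free-market equilibrium: 171 - 2Q = 92 + 6Q gives Q* = 9.875, P* = 151.25.
At the floor price 167, quantity demanded is (171 - 167)/2 = 2; demand is the short side, so Q = 2 trades at P = 167.
CS goes from (1/2)(9.875)(19.75) = 97.5156 to 4 (computed as (171 - 167)(2) - (1/2)(2)(2)^2), a change of -93.5156.

-93.52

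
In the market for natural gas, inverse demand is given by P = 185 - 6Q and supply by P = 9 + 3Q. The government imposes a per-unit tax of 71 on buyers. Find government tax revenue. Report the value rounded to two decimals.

Without the tax, 185 - 6Q = 9 + 3Q so Q* = 19.5556 and P* = 67.6667.
With the tax, buyers' net willingness to pay falls by 71: (185 - 71) - 6Q = 9 + 3Q, so Q_t = 11.6667. Buyers pay P_b = 115; sellers receive P_s = P_b - 71 = 44.
Revenue is the tax times quantity traded: 71 x 11.6667 = 828.3333.

828.33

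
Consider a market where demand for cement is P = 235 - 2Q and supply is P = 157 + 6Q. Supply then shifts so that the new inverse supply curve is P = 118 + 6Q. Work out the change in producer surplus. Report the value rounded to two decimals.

Initial equilibrium: Q_0 = 9.75, P_0 = 215.5; CS_0 = (1/2)(9.75)(19.5) = 95.0625, PS_0 = (1/2)(9.75)(58.5) = 285.1875.
New equilibrium: 235 - 2Q = 118 + 6Q gives Q_1 = 14.625, P_1 = 205.75; CS_1 = 213.8906, PS_1 = 641.6719.
Change in producer surplus = 641.6719 - 285.1875 = 356.4844.

356.48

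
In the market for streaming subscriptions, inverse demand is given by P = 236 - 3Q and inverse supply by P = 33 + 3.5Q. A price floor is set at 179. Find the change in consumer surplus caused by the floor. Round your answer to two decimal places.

-921.54

Without the control, 236 - 3Q = 33 + 3.5Q so Q* = 31.2308 and P* = 142.3077.
At the floor price 179, quantity demanded is (236 - 179)/3 = 19; demand is the short side, so Q = 19 trades at P = 179.
CS goes from (1/2)(31.2308)(93.6923) = 1463.0414 to 541.5 (computed as (236 - 179)(19) - (1/2)(3)(19)^2), a change of -921.5414.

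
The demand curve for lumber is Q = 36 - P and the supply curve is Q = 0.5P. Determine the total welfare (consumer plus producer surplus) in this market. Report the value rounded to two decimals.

Rewriting demand in inverse form: P = 36 - Q.
Rewriting supply in inverse form: P = 2Q.
Set 36 - Q = 2Q, which gives 36 = 3Q, so Q* = 12 and P* = 36 - (12) = 24.
Total surplus is the full triangle between the curves from 0 to Q*: (1/2)(12)(36 - 0) = 216.

216.00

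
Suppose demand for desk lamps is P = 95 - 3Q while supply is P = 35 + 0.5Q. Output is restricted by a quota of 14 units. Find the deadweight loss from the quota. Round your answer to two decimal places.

Unrestricted equilibrium: Q* = (95 - 35)/(3 + 0.5) = 17.1429.
At Q = 14 the demand price is 95 - 3(14) = 53 and the supply price is 35 + 0.5(14) = 42.
Deadweight loss is the triangle between the curves from 14 to 17.1429: (1/2)(53 - 42)(17.1429 - 14) = 17.2857.

17.29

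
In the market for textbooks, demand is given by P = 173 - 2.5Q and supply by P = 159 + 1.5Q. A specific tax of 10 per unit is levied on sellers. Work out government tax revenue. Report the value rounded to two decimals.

Pre-tax equilibrium: 173 - 2.5Q = 159 + 1.5Q gives Q* = 3.5, P* = 164.25.
With the tax, sellers need 10 more per unit: 173 - 2.5Q = 159 + 1.5Q + 10, so Q_t = 1. Buyers pay P_b = 170.5; sellers receive P_s = P_b - 10 = 160.5.
Tax revenue = t x Q_t = 10 x 1 = 10.

10.00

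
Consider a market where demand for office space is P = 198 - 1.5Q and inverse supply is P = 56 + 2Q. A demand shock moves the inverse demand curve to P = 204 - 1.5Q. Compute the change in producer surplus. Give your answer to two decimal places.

142.04

Initial equilibrium: Q_0 = 40.5714, P_0 = 137.1429; CS_0 = (1/2)(40.5714)(60.8571) = 1234.5306, PS_0 = (1/2)(40.5714)(81.1429) = 1646.0408.
New equilibrium: 204 - 1.5Q = 56 + 2Q gives Q_1 = 42.2857, P_1 = 140.5714; CS_1 = 1341.0612, PS_1 = 1788.0816.
Change in producer surplus = 1788.0816 - 1646.0408 = 142.0408.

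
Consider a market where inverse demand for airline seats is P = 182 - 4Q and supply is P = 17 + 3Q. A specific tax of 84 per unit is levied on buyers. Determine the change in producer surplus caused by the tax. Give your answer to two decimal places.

-632.57

Without the tax, 182 - 4Q = 17 + 3Q so Q* = 23.5714 and P* = 87.7143.
A tax on buyers shifts demand down by 84: (182 - 84) - 4Q = 17 + 3Q, so Q_t = 11.5714. Buyers pay P_b = 135.7143; sellers receive P_s = P_b - 84 = 51.7143.
PS falls from (1/2)(23.5714)(70.7143) = 833.4184 to (1/2)(11.5714)(34.7143) = 200.8469, a change of -632.5714.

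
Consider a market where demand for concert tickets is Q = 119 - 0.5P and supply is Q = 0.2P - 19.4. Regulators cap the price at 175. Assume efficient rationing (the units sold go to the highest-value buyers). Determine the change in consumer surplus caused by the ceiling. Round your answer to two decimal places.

333.71

Rewriting demand in inverse form: P = 238 - 2Q.
Rewriting supply in inverse form: P = 97 + 5Q.
Without the control, 238 - 2Q = 97 + 5Q so Q* = 20.1429 and P* = 197.7143.
At P = 175, sellers supply (175 - 97)/5 = 15.6 while buyers want more, so the quantity traded is 15.6 at price 175.
CS goes from (1/2)(20.1429)(40.2857) = 405.7347 to 739.44 (computed as (238 - 175)(15.6) - (1/2)(2)(15.6)^2), a change of 333.7053.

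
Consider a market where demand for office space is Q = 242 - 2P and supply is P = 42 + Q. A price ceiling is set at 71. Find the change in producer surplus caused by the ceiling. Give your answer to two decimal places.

Rewriting demand in inverse form: P = 121 - 0.5Q.
Free-market equilibrium: 121 - 0.5Q = 42 + Q gives Q* = 52.6667, P* = 94.6667.
At the ceiling price 71, quantity supplied is (71 - 42)/1 = 29; supply is the short side, so Q = 29 trades at P = 71.
PS goes from (1/2)(52.6667)(52.6667) = 1386.8889 to 420.5 (computed as (71 - 42)(29) - (1/2)(1)(29)^2), a change of -966.3889.

-966.39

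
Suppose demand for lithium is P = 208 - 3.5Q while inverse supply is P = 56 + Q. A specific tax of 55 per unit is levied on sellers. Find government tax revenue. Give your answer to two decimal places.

1185.56

Pre-tax equilibrium: 208 - 3.5Q = 56 + Q gives Q* = 33.7778, P* = 89.7778.
With the tax, sellers need 55 more per unit: 208 - 3.5Q = 56 + Q + 55, so Q_t = 21.5556. Buyers pay P_b = 132.5556; sellers receive P_s = P_b - 55 = 77.5556.
Revenue is the tax times quantity traded: 55 x 21.5556 = 1185.5556.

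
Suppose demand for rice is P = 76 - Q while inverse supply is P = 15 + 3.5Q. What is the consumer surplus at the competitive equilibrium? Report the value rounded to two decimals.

Equilibrium: 76 - Q = 15 + 3.5Q, so Q* = 13.5556 and P* = 62.4444.
The demand choke price is 76, so CS = (1/2)(Q*)(76 - P*) = (1/2)(13.5556)(13.5556) = 91.8765.

91.88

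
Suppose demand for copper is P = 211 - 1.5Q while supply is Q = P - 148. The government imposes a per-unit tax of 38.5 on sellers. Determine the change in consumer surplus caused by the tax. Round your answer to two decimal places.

Rewriting supply in inverse form: P = 148 + Q.
Without the tax, 211 - 1.5Q = 148 + Q so Q* = 25.2 and P* = 173.2.
A tax on sellers shifts supply up by 38.5: 211 - 1.5Q = 148 + Q + 38.5, so Q_t = 9.8. Buyers pay P_b = 196.3; sellers receive P_s = P_b - 38.5 = 157.8.
CS falls from (1/2)(25.2)(37.8) = 476.28 to (1/2)(9.8)(14.7) = 72.03, a change of -404.25.

-404.25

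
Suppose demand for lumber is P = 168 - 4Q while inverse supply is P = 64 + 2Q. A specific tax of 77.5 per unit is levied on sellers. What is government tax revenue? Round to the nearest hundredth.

Pre-tax equilibrium: 168 - 4Q = 64 + 2Q gives Q* = 17.3333, P* = 98.6667.
With the tax, sellers need 77.5 more per unit: 168 - 4Q = 64 + 2Q + 77.5, so Q_t = 4.4167. Buyers pay P_b = 150.3333; sellers receive P_s = P_b - 77.5 = 72.8333.
Revenue is the tax times quantity traded: 77.5 x 4.4167 = 342.2917.

342.29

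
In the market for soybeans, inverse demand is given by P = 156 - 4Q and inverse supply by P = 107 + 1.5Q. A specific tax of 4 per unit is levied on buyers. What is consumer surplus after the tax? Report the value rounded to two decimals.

Pre-tax equilibrium: 156 - 4Q = 107 + 1.5Q gives Q* = 8.9091, P* = 120.3636.
A tax on buyers shifts demand down by 4: (156 - 4) - 4Q = 107 + 1.5Q, so Q_t = 8.1818. Buyers pay P_b = 123.2727; sellers receive P_s = P_b - 4 = 119.2727.
CS = (1/2)(Q_t)(156 - P_b) = (1/2)(8.1818)(32.7273) = 133.8843.

133.88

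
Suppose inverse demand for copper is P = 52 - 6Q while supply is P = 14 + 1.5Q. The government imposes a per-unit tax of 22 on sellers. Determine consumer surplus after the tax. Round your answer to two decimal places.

13.65

Pre-tax equilibrium: 52 - 6Q = 14 + 1.5Q gives Q* = 5.0667, P* = 21.6.
A tax on sellers shifts supply up by 22: 52 - 6Q = 14 + 1.5Q + 22, so Q_t = 2.1333. Buyers pay P_b = 39.2; sellers receive P_s = P_b - 22 = 17.2.
CS = (1/2)(Q_t)(52 - P_b) = (1/2)(2.1333)(12.8) = 13.6533.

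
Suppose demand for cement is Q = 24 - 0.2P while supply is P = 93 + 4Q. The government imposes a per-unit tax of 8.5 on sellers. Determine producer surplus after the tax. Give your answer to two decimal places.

Rewriting demand in inverse form: P = 120 - 5Q.
Pre-tax equilibrium: 120 - 5Q = 93 + 4Q gives Q* = 3, P* = 105.
With the tax, sellers need 8.5 more per unit: 120 - 5Q = 93 + 4Q + 8.5, so Q_t = 2.0556. Buyers pay P_b = 109.7222; sellers receive P_s = P_b - 8.5 = 101.2222.
Producer surplus is the triangle above supply below P_s: (1/2)(2.0556)(101.2222 - 93) = 8.4506.

8.45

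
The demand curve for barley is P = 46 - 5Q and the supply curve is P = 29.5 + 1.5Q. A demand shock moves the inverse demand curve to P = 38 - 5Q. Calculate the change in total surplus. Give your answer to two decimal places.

Initial equilibrium: Q_0 = 2.5385, P_0 = 33.3077; CS_0 = (1/2)(2.5385)(12.6923) = 16.1095, PS_0 = (1/2)(2.5385)(3.8077) = 4.8328.
New equilibrium: 38 - 5Q = 29.5 + 1.5Q gives Q_1 = 1.3077, P_1 = 31.4615; CS_1 = 4.2751, PS_1 = 1.2825.
Change in total surplus = (4.2751 + 1.2825) - (16.1095 + 4.8328) = -15.3846.

-15.38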